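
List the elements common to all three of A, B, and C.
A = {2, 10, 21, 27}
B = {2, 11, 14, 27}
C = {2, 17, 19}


A ∩ B = {2, 27}
(A ∩ B) ∩ C = {2}

A ∩ B ∩ C = {2}


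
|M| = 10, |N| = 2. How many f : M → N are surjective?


n = |M| = 10, k = |N| = 2. Surjections via inclusion-exclusion:
S(n,k) = Σ(-1)^i × C(k,i) × (k-i)^n, i=0 to k
i=0: (-1)^0×C(2,0)×2^10 = 1024
i=1: (-1)^1×C(2,1)×1^10 = -2
i=2: (-1)^2×C(2,2)×0^10 = 0
Total = 1022

Number of surjections = 1022


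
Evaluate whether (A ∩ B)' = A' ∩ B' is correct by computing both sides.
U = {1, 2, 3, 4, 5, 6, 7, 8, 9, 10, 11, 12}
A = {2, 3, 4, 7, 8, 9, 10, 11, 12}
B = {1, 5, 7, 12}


LHS: A ∩ B = {7, 12}
(A ∩ B)' = U \ (A ∩ B) = {1, 2, 3, 4, 5, 6, 8, 9, 10, 11}
A' = {1, 5, 6}, B' = {2, 3, 4, 6, 8, 9, 10, 11}
Claimed RHS: A' ∩ B' = {6}
Identity is INVALID: LHS = {1, 2, 3, 4, 5, 6, 8, 9, 10, 11} but the RHS claimed here equals {6}. The correct form is (A ∩ B)' = A' ∪ B'.

Identity is invalid: (A ∩ B)' = {1, 2, 3, 4, 5, 6, 8, 9, 10, 11} but A' ∩ B' = {6}. The correct De Morgan law is (A ∩ B)' = A' ∪ B'.


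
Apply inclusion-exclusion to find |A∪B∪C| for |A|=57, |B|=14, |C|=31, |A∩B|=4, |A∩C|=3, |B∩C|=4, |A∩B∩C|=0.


|A∪B∪C| = |A|+|B|+|C| - |A∩B|-|A∩C|-|B∩C| + |A∩B∩C|
= 57+14+31 - 4-3-4 + 0
= 102 - 11 + 0
= 91

|A ∪ B ∪ C| = 91


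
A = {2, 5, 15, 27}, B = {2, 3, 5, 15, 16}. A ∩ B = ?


A ∩ B = elements in both A and B
A = {2, 5, 15, 27}
B = {2, 3, 5, 15, 16}
A ∩ B = {2, 5, 15}

A ∩ B = {2, 5, 15}


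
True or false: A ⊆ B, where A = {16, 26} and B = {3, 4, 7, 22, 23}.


A ⊆ B means every element of A is in B.
Elements in A not in B: {16, 26}
So A ⊄ B.

No, A ⊄ B


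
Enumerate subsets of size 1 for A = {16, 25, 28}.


|A| = 3, so A has C(3,1) = 3 subsets of size 1.
Enumerate by choosing 1 elements from A at a time:
{16}, {25}, {28}

1-element subsets (3 total): {16}, {25}, {28}


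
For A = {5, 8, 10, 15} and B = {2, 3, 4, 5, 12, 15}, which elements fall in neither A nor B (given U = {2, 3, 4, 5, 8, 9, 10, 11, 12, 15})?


A = {5, 8, 10, 15}
B = {2, 3, 4, 5, 12, 15}
Region: in neither A nor B (given U = {2, 3, 4, 5, 8, 9, 10, 11, 12, 15})
Elements: {9, 11}

Elements in neither A nor B (given U = {2, 3, 4, 5, 8, 9, 10, 11, 12, 15}): {9, 11}


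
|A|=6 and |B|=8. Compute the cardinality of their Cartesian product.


|A × B| = |A| × |B|
= 6 × 8
= 48

|A × B| = 48


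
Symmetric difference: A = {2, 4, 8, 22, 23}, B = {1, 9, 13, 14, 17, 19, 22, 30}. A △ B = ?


A △ B = (A \ B) ∪ (B \ A) = elements in exactly one of A or B
A \ B = {2, 4, 8, 23}
B \ A = {1, 9, 13, 14, 17, 19, 30}
A △ B = {1, 2, 4, 8, 9, 13, 14, 17, 19, 23, 30}

A △ B = {1, 2, 4, 8, 9, 13, 14, 17, 19, 23, 30}


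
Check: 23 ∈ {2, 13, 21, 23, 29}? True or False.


A = {2, 13, 21, 23, 29}
Checking if 23 is in A
23 is in A → True

23 ∈ A


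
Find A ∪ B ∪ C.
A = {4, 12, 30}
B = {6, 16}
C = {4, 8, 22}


A ∪ B = {4, 6, 12, 16, 30}
(A ∪ B) ∪ C = {4, 6, 8, 12, 16, 22, 30}

A ∪ B ∪ C = {4, 6, 8, 12, 16, 22, 30}


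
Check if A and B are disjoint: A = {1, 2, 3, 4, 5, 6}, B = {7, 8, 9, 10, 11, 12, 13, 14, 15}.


Disjoint means A ∩ B = ∅.
A ∩ B = ∅
A ∩ B = ∅, so A and B are disjoint.

Yes, A and B are disjoint


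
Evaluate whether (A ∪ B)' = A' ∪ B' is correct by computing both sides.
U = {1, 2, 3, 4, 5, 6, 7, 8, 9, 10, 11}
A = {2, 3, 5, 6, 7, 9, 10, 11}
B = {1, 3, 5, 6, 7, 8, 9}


LHS: A ∪ B = {1, 2, 3, 5, 6, 7, 8, 9, 10, 11}
(A ∪ B)' = U \ (A ∪ B) = {4}
A' = {1, 4, 8}, B' = {2, 4, 10, 11}
Claimed RHS: A' ∪ B' = {1, 2, 4, 8, 10, 11}
Identity is INVALID: LHS = {4} but the RHS claimed here equals {1, 2, 4, 8, 10, 11}. The correct form is (A ∪ B)' = A' ∩ B'.

Identity is invalid: (A ∪ B)' = {4} but A' ∪ B' = {1, 2, 4, 8, 10, 11}. The correct De Morgan law is (A ∪ B)' = A' ∩ B'.


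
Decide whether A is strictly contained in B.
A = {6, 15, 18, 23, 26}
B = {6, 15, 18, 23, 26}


A ⊂ B requires: A ⊆ B AND A ≠ B.
A ⊆ B? Yes
A = B? Yes
A = B, so A is not a PROPER subset.

No, A is not a proper subset of B


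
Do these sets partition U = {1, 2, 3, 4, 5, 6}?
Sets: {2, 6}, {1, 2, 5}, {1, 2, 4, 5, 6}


A partition requires: (1) non-empty parts, (2) pairwise disjoint, (3) union = U
Parts: {2, 6}, {1, 2, 5}, {1, 2, 4, 5, 6}
Union of parts: {1, 2, 4, 5, 6}
U = {1, 2, 3, 4, 5, 6}
All non-empty? True
Pairwise disjoint? False
Covers U? False

No, not a valid partition


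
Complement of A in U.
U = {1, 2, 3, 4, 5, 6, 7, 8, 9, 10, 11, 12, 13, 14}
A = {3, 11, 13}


Aᶜ = U \ A = elements in U but not in A
U = {1, 2, 3, 4, 5, 6, 7, 8, 9, 10, 11, 12, 13, 14}
A = {3, 11, 13}
Aᶜ = {1, 2, 4, 5, 6, 7, 8, 9, 10, 12, 14}

Aᶜ = {1, 2, 4, 5, 6, 7, 8, 9, 10, 12, 14}


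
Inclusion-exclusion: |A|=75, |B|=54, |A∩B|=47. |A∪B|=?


|A ∪ B| = |A| + |B| - |A ∩ B|
= 75 + 54 - 47
= 82

|A ∪ B| = 82


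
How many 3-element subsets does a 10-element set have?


C(n,k) = n! / (k!(n-k)!)
C(10,3) = 10! / (3!7!)
= 120

C(10,3) = 120


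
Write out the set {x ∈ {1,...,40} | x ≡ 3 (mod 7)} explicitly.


Checking each candidate:
Condition: x in {1,...,40} with x ≡ 3 (mod 7)
Result = {3, 10, 17, 24, 31, 38}

{3, 10, 17, 24, 31, 38}


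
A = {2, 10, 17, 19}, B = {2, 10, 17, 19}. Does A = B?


Two sets are equal iff they have exactly the same elements.
A = {2, 10, 17, 19}
B = {2, 10, 17, 19}
Same elements → A = B

Yes, A = B


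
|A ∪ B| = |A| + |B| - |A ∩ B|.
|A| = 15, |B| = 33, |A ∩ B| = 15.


|A ∪ B| = |A| + |B| - |A ∩ B|
= 15 + 33 - 15
= 33

|A ∪ B| = 33


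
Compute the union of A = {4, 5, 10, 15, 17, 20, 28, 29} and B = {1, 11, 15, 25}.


A ∪ B = all elements in A or B (or both)
A = {4, 5, 10, 15, 17, 20, 28, 29}
B = {1, 11, 15, 25}
A ∪ B = {1, 4, 5, 10, 11, 15, 17, 20, 25, 28, 29}

A ∪ B = {1, 4, 5, 10, 11, 15, 17, 20, 25, 28, 29}


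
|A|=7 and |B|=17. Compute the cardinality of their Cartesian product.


|A × B| = |A| × |B|
= 7 × 17
= 119

|A × B| = 119


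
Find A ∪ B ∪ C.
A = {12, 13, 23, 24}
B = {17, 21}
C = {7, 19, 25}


A ∪ B = {12, 13, 17, 21, 23, 24}
(A ∪ B) ∪ C = {7, 12, 13, 17, 19, 21, 23, 24, 25}

A ∪ B ∪ C = {7, 12, 13, 17, 19, 21, 23, 24, 25}


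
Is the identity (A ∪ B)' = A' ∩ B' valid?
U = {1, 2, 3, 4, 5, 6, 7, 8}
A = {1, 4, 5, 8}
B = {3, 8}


LHS: A ∪ B = {1, 3, 4, 5, 8}
(A ∪ B)' = U \ (A ∪ B) = {2, 6, 7}
A' = {2, 3, 6, 7}, B' = {1, 2, 4, 5, 6, 7}
Claimed RHS: A' ∩ B' = {2, 6, 7}
Identity is VALID: LHS = RHS = {2, 6, 7} ✓

Identity is valid. (A ∪ B)' = A' ∩ B' = {2, 6, 7}


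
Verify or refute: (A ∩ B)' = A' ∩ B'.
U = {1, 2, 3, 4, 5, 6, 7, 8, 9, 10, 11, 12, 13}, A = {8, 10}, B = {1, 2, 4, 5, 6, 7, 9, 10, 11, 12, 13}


LHS: A ∩ B = {10}
(A ∩ B)' = U \ (A ∩ B) = {1, 2, 3, 4, 5, 6, 7, 8, 9, 11, 12, 13}
A' = {1, 2, 3, 4, 5, 6, 7, 9, 11, 12, 13}, B' = {3, 8}
Claimed RHS: A' ∩ B' = {3}
Identity is INVALID: LHS = {1, 2, 3, 4, 5, 6, 7, 8, 9, 11, 12, 13} but the RHS claimed here equals {3}. The correct form is (A ∩ B)' = A' ∪ B'.

Identity is invalid: (A ∩ B)' = {1, 2, 3, 4, 5, 6, 7, 8, 9, 11, 12, 13} but A' ∩ B' = {3}. The correct De Morgan law is (A ∩ B)' = A' ∪ B'.


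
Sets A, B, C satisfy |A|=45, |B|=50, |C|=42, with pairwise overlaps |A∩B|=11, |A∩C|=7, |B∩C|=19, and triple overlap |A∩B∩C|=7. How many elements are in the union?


|A∪B∪C| = |A|+|B|+|C| - |A∩B|-|A∩C|-|B∩C| + |A∩B∩C|
= 45+50+42 - 11-7-19 + 7
= 137 - 37 + 7
= 107

|A ∪ B ∪ C| = 107


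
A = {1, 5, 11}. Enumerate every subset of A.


|A| = 3, so |P(A)| = 2^3 = 8
Enumerate subsets by cardinality (0 to 3):
∅, {1}, {5}, {11}, {1, 5}, {1, 11}, {5, 11}, {1, 5, 11}

P(A) has 8 subsets: ∅, {1}, {5}, {11}, {1, 5}, {1, 11}, {5, 11}, {1, 5, 11}


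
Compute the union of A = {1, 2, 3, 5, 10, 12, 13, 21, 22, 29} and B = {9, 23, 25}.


A ∪ B = all elements in A or B (or both)
A = {1, 2, 3, 5, 10, 12, 13, 21, 22, 29}
B = {9, 23, 25}
A ∪ B = {1, 2, 3, 5, 9, 10, 12, 13, 21, 22, 23, 25, 29}

A ∪ B = {1, 2, 3, 5, 9, 10, 12, 13, 21, 22, 23, 25, 29}


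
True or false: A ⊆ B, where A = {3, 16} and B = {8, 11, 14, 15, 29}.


A ⊆ B means every element of A is in B.
Elements in A not in B: {3, 16}
So A ⊄ B.

No, A ⊄ B


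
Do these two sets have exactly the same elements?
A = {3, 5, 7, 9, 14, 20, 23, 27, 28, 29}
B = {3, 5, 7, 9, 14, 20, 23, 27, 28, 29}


Two sets are equal iff they have exactly the same elements.
A = {3, 5, 7, 9, 14, 20, 23, 27, 28, 29}
B = {3, 5, 7, 9, 14, 20, 23, 27, 28, 29}
Same elements → A = B

Yes, A = B


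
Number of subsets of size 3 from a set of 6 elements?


C(n,k) = n! / (k!(n-k)!)
C(6,3) = 6! / (3!3!)
= 20

C(6,3) = 20


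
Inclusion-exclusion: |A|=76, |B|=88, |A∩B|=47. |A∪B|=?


|A ∪ B| = |A| + |B| - |A ∩ B|
= 76 + 88 - 47
= 117

|A ∪ B| = 117


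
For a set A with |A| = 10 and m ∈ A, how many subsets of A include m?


Subsets of A containing m correspond to subsets of A \ {m}, which has 9 elements.
Count = 2^(n-1) = 2^9
= 512

Number of subsets containing m = 512


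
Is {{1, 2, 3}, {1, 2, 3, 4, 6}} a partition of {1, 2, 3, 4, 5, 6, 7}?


A partition requires: (1) non-empty parts, (2) pairwise disjoint, (3) union = U
Parts: {1, 2, 3}, {1, 2, 3, 4, 6}
Union of parts: {1, 2, 3, 4, 6}
U = {1, 2, 3, 4, 5, 6, 7}
All non-empty? True
Pairwise disjoint? False
Covers U? False

No, not a valid partition


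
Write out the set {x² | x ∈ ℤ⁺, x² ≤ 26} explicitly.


Checking each candidate:
Condition: positive perfect squares ≤ 26
Result = {1, 4, 9, 16, 25}

{1, 4, 9, 16, 25}


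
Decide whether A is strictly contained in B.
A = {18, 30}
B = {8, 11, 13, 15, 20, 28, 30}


A ⊂ B requires: A ⊆ B AND A ≠ B.
A ⊆ B? No
A ⊄ B, so A is not a proper subset.

No, A is not a proper subset of B


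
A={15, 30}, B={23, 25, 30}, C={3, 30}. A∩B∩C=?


A ∩ B = {30}
(A ∩ B) ∩ C = {30}

A ∩ B ∩ C = {30}


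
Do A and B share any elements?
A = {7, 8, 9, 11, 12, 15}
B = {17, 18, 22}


Disjoint means A ∩ B = ∅.
A ∩ B = ∅
A ∩ B = ∅, so A and B are disjoint.

No — A and B share no elements (A ∩ B = ∅), so they are disjoint


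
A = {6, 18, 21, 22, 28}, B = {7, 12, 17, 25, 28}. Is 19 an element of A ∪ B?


A = {6, 18, 21, 22, 28}, B = {7, 12, 17, 25, 28}
A ∪ B = all elements in A or B
A ∪ B = {6, 7, 12, 17, 18, 21, 22, 25, 28}
Checking if 19 ∈ A ∪ B
19 is not in A ∪ B → False

19 ∉ A ∪ B


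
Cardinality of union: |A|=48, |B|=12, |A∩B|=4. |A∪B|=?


|A ∪ B| = |A| + |B| - |A ∩ B|
= 48 + 12 - 4
= 56

|A ∪ B| = 56


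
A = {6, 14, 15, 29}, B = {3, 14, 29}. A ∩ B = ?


A ∩ B = elements in both A and B
A = {6, 14, 15, 29}
B = {3, 14, 29}
A ∩ B = {14, 29}

A ∩ B = {14, 29}


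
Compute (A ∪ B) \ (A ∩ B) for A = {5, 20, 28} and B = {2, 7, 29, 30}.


A △ B = (A \ B) ∪ (B \ A) = elements in exactly one of A or B
A \ B = {5, 20, 28}
B \ A = {2, 7, 29, 30}
A △ B = {2, 5, 7, 20, 28, 29, 30}

A △ B = {2, 5, 7, 20, 28, 29, 30}


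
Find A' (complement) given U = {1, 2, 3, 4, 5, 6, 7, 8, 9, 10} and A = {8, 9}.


Aᶜ = U \ A = elements in U but not in A
U = {1, 2, 3, 4, 5, 6, 7, 8, 9, 10}
A = {8, 9}
Aᶜ = {1, 2, 3, 4, 5, 6, 7, 10}

Aᶜ = {1, 2, 3, 4, 5, 6, 7, 10}


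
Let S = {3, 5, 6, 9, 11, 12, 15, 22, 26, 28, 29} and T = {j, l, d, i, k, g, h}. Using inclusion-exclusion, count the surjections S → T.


n = |S| = 11, k = |T| = 7. Surjections via inclusion-exclusion:
S(n,k) = Σ(-1)^i × C(k,i) × (k-i)^n, i=0 to k
i=0: (-1)^0×C(7,0)×7^11 = 1977326743
i=1: (-1)^1×C(7,1)×6^11 = -2539579392
i=2: (-1)^2×C(7,2)×5^11 = 1025390625
i=3: (-1)^3×C(7,3)×4^11 = -146800640
i=4: (-1)^4×C(7,4)×3^11 = 6200145
i=5: (-1)^5×C(7,5)×2^11 = -43008
i=6: (-1)^6×C(7,6)×1^11 = 7
i=7: (-1)^7×C(7,7)×0^11 = 0
Total = 322494480

Number of surjections = 322494480


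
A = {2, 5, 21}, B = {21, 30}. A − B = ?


A \ B = elements in A but not in B
A = {2, 5, 21}
B = {21, 30}
Remove from A any elements in B
A \ B = {2, 5}

A \ B = {2, 5}


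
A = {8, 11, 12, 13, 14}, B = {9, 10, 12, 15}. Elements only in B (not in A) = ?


A = {8, 11, 12, 13, 14}
B = {9, 10, 12, 15}
Region: only in B (not in A)
Elements: {9, 10, 15}

Elements only in B (not in A): {9, 10, 15}


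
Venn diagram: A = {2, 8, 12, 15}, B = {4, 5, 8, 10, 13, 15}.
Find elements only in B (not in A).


A = {2, 8, 12, 15}
B = {4, 5, 8, 10, 13, 15}
Region: only in B (not in A)
Elements: {4, 5, 10, 13}

Elements only in B (not in A): {4, 5, 10, 13}


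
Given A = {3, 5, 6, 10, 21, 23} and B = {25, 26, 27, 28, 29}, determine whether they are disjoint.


Disjoint means A ∩ B = ∅.
A ∩ B = ∅
A ∩ B = ∅, so A and B are disjoint.

Yes, A and B are disjoint


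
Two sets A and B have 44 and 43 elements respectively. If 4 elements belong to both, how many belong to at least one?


|A ∪ B| = |A| + |B| - |A ∩ B|
= 44 + 43 - 4
= 83

|A ∪ B| = 83


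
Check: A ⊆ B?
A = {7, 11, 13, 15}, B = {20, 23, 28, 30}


A ⊆ B means every element of A is in B.
Elements in A not in B: {7, 11, 13, 15}
So A ⊄ B.

No, A ⊄ B


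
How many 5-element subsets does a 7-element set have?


C(n,k) = n! / (k!(n-k)!)
C(7,5) = 7! / (5!2!)
= 21

C(7,5) = 21


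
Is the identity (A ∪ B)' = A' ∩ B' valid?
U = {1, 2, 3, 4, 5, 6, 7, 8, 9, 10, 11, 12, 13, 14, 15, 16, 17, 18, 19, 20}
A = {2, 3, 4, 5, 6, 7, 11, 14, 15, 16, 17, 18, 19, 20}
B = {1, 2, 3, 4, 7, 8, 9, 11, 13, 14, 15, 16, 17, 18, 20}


LHS: A ∪ B = {1, 2, 3, 4, 5, 6, 7, 8, 9, 11, 13, 14, 15, 16, 17, 18, 19, 20}
(A ∪ B)' = U \ (A ∪ B) = {10, 12}
A' = {1, 8, 9, 10, 12, 13}, B' = {5, 6, 10, 12, 19}
Claimed RHS: A' ∩ B' = {10, 12}
Identity is VALID: LHS = RHS = {10, 12} ✓

Identity is valid. (A ∪ B)' = A' ∩ B' = {10, 12}


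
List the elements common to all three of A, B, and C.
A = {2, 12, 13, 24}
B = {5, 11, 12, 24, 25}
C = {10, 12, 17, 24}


A ∩ B = {12, 24}
(A ∩ B) ∩ C = {12, 24}

A ∩ B ∩ C = {12, 24}


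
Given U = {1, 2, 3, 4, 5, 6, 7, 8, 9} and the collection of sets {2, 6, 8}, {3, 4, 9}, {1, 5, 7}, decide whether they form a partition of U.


A partition requires: (1) non-empty parts, (2) pairwise disjoint, (3) union = U
Parts: {2, 6, 8}, {3, 4, 9}, {1, 5, 7}
Union of parts: {1, 2, 3, 4, 5, 6, 7, 8, 9}
U = {1, 2, 3, 4, 5, 6, 7, 8, 9}
All non-empty? True
Pairwise disjoint? True
Covers U? True

Yes, valid partition


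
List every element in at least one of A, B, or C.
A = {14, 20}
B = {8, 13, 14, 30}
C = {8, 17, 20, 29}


A ∪ B = {8, 13, 14, 20, 30}
(A ∪ B) ∪ C = {8, 13, 14, 17, 20, 29, 30}

A ∪ B ∪ C = {8, 13, 14, 17, 20, 29, 30}


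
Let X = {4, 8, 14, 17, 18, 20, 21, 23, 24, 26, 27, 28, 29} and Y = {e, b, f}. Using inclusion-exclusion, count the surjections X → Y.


n = |X| = 13, k = |Y| = 3. Surjections via inclusion-exclusion:
S(n,k) = Σ(-1)^i × C(k,i) × (k-i)^n, i=0 to k
i=0: (-1)^0×C(3,0)×3^13 = 1594323
i=1: (-1)^1×C(3,1)×2^13 = -24576
i=2: (-1)^2×C(3,2)×1^13 = 3
i=3: (-1)^3×C(3,3)×0^13 = 0
Total = 1569750

Number of surjections = 1569750


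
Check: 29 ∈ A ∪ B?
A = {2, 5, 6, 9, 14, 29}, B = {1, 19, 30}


A = {2, 5, 6, 9, 14, 29}, B = {1, 19, 30}
A ∪ B = all elements in A or B
A ∪ B = {1, 2, 5, 6, 9, 14, 19, 29, 30}
Checking if 29 ∈ A ∪ B
29 is in A ∪ B → True

29 ∈ A ∪ B


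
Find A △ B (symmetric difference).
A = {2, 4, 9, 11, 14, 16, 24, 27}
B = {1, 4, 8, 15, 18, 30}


A △ B = (A \ B) ∪ (B \ A) = elements in exactly one of A or B
A \ B = {2, 9, 11, 14, 16, 24, 27}
B \ A = {1, 8, 15, 18, 30}
A △ B = {1, 2, 8, 9, 11, 14, 15, 16, 18, 24, 27, 30}

A △ B = {1, 2, 8, 9, 11, 14, 15, 16, 18, 24, 27, 30}


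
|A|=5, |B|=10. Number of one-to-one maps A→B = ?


An injection sends each of |A| = 5 inputs to a distinct output in B.
# injections = |B|·(|B|-1)·…·(|B|-|A|+1) = 10! / (10 - 5)!
= 10 × 9 × 8 × 7 × 6
= 30240

Number of injections = 30240


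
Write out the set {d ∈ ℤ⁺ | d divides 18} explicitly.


Checking each candidate:
Condition: positive divisors of 18
Result = {1, 2, 3, 6, 9, 18}

{1, 2, 3, 6, 9, 18}


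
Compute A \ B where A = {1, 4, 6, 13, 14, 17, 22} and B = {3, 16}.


A \ B = elements in A but not in B
A = {1, 4, 6, 13, 14, 17, 22}
B = {3, 16}
Remove from A any elements in B
A \ B = {1, 4, 6, 13, 14, 17, 22}

A \ B = {1, 4, 6, 13, 14, 17, 22}


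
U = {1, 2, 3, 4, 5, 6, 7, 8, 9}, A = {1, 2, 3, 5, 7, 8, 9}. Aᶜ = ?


Aᶜ = U \ A = elements in U but not in A
U = {1, 2, 3, 4, 5, 6, 7, 8, 9}
A = {1, 2, 3, 5, 7, 8, 9}
Aᶜ = {4, 6}

Aᶜ = {4, 6}


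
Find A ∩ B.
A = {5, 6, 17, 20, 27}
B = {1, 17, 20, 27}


A ∩ B = elements in both A and B
A = {5, 6, 17, 20, 27}
B = {1, 17, 20, 27}
A ∩ B = {17, 20, 27}

A ∩ B = {17, 20, 27}


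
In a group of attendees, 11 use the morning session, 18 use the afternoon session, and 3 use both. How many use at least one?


|A ∪ B| = |A| + |B| - |A ∩ B|
= 11 + 18 - 3
= 26

|A ∪ B| = 26


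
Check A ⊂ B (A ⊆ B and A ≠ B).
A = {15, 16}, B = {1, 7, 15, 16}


A ⊂ B requires: A ⊆ B AND A ≠ B.
A ⊆ B? Yes
A = B? No
A ⊂ B: Yes (A is a proper subset of B)

Yes, A ⊂ B


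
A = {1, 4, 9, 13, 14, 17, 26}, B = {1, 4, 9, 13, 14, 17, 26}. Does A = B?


Two sets are equal iff they have exactly the same elements.
A = {1, 4, 9, 13, 14, 17, 26}
B = {1, 4, 9, 13, 14, 17, 26}
Same elements → A = B

Yes, A = B


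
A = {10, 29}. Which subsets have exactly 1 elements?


|A| = 2, so A has C(2,1) = 2 subsets of size 1.
Enumerate by choosing 1 elements from A at a time:
{10}, {29}

1-element subsets (2 total): {10}, {29}


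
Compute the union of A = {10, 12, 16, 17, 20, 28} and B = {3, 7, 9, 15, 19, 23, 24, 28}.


A ∪ B = all elements in A or B (or both)
A = {10, 12, 16, 17, 20, 28}
B = {3, 7, 9, 15, 19, 23, 24, 28}
A ∪ B = {3, 7, 9, 10, 12, 15, 16, 17, 19, 20, 23, 24, 28}

A ∪ B = {3, 7, 9, 10, 12, 15, 16, 17, 19, 20, 23, 24, 28}


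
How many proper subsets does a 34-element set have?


Total subsets = 2^n = 2^34 = 17179869184
Proper subsets exclude the set itself: 2^n - 1
= 17179869184 - 1
= 17179869183

Number of proper subsets = 17179869183


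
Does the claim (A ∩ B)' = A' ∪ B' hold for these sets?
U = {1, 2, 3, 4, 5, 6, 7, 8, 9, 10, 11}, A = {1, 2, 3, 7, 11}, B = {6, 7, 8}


LHS: A ∩ B = {7}
(A ∩ B)' = U \ (A ∩ B) = {1, 2, 3, 4, 5, 6, 8, 9, 10, 11}
A' = {4, 5, 6, 8, 9, 10}, B' = {1, 2, 3, 4, 5, 9, 10, 11}
Claimed RHS: A' ∪ B' = {1, 2, 3, 4, 5, 6, 8, 9, 10, 11}
Identity is VALID: LHS = RHS = {1, 2, 3, 4, 5, 6, 8, 9, 10, 11} ✓

Identity is valid. (A ∩ B)' = A' ∪ B' = {1, 2, 3, 4, 5, 6, 8, 9, 10, 11}


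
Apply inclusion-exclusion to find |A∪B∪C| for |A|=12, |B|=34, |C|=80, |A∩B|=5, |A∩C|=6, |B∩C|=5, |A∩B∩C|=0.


|A∪B∪C| = |A|+|B|+|C| - |A∩B|-|A∩C|-|B∩C| + |A∩B∩C|
= 12+34+80 - 5-6-5 + 0
= 126 - 16 + 0
= 110

|A ∪ B ∪ C| = 110


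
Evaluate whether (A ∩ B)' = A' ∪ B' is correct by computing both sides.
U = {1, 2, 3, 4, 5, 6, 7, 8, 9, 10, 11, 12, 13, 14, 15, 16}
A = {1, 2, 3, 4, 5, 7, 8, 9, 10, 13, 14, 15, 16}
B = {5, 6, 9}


LHS: A ∩ B = {5, 9}
(A ∩ B)' = U \ (A ∩ B) = {1, 2, 3, 4, 6, 7, 8, 10, 11, 12, 13, 14, 15, 16}
A' = {6, 11, 12}, B' = {1, 2, 3, 4, 7, 8, 10, 11, 12, 13, 14, 15, 16}
Claimed RHS: A' ∪ B' = {1, 2, 3, 4, 6, 7, 8, 10, 11, 12, 13, 14, 15, 16}
Identity is VALID: LHS = RHS = {1, 2, 3, 4, 6, 7, 8, 10, 11, 12, 13, 14, 15, 16} ✓

Identity is valid. (A ∩ B)' = A' ∪ B' = {1, 2, 3, 4, 6, 7, 8, 10, 11, 12, 13, 14, 15, 16}


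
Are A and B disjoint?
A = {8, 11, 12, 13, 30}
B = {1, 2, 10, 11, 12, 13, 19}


Disjoint means A ∩ B = ∅.
A ∩ B = {11, 12, 13}
A ∩ B ≠ ∅, so A and B are NOT disjoint.

No, A and B are not disjoint (A ∩ B = {11, 12, 13})


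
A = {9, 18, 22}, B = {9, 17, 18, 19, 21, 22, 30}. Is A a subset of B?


A ⊆ B means every element of A is in B.
All elements of A are in B.
So A ⊆ B.

Yes, A ⊆ B


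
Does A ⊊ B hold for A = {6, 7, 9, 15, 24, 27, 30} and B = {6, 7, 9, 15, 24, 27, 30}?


A ⊂ B requires: A ⊆ B AND A ≠ B.
A ⊆ B? Yes
A = B? Yes
A = B, so A is not a PROPER subset.

No, A is not a proper subset of B


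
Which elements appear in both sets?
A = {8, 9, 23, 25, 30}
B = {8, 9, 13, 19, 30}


A ∩ B = elements in both A and B
A = {8, 9, 23, 25, 30}
B = {8, 9, 13, 19, 30}
A ∩ B = {8, 9, 30}

A ∩ B = {8, 9, 30}


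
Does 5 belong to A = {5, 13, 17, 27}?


A = {5, 13, 17, 27}
Checking if 5 is in A
5 is in A → True

5 ∈ A


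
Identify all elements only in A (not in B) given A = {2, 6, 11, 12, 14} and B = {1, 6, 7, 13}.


A = {2, 6, 11, 12, 14}
B = {1, 6, 7, 13}
Region: only in A (not in B)
Elements: {2, 11, 12, 14}

Elements only in A (not in B): {2, 11, 12, 14}


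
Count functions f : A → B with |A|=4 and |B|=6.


Each of |A| = 4 inputs maps to any of |B| = 6 outputs.
# functions = |B|^|A| = 6^4
= 1296

Number of functions = 1296


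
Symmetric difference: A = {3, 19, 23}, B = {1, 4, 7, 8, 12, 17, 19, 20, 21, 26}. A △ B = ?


A △ B = (A \ B) ∪ (B \ A) = elements in exactly one of A or B
A \ B = {3, 23}
B \ A = {1, 4, 7, 8, 12, 17, 20, 21, 26}
A △ B = {1, 3, 4, 7, 8, 12, 17, 20, 21, 23, 26}

A △ B = {1, 3, 4, 7, 8, 12, 17, 20, 21, 23, 26}


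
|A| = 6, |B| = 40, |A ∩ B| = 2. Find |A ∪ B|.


|A ∪ B| = |A| + |B| - |A ∩ B|
= 6 + 40 - 2
= 44

|A ∪ B| = 44


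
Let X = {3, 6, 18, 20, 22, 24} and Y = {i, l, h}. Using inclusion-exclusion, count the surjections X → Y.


n = |X| = 6, k = |Y| = 3. Surjections via inclusion-exclusion:
S(n,k) = Σ(-1)^i × C(k,i) × (k-i)^n, i=0 to k
i=0: (-1)^0×C(3,0)×3^6 = 729
i=1: (-1)^1×C(3,1)×2^6 = -192
i=2: (-1)^2×C(3,2)×1^6 = 3
i=3: (-1)^3×C(3,3)×0^6 = 0
Total = 540

Number of surjections = 540


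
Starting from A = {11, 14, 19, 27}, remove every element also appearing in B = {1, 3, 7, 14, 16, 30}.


A \ B = elements in A but not in B
A = {11, 14, 19, 27}
B = {1, 3, 7, 14, 16, 30}
Remove from A any elements in B
A \ B = {11, 19, 27}

A \ B = {11, 19, 27}


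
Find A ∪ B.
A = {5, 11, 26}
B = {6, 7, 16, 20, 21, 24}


A ∪ B = all elements in A or B (or both)
A = {5, 11, 26}
B = {6, 7, 16, 20, 21, 24}
A ∪ B = {5, 6, 7, 11, 16, 20, 21, 24, 26}

A ∪ B = {5, 6, 7, 11, 16, 20, 21, 24, 26}


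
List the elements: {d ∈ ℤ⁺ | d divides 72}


Checking each candidate:
Condition: positive divisors of 72
Result = {1, 2, 3, 4, 6, 8, 9, 12, 18, 24, 36, 72}

{1, 2, 3, 4, 6, 8, 9, 12, 18, 24, 36, 72}


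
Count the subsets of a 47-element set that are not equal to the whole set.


Total subsets = 2^n = 2^47 = 140737488355328
Proper subsets exclude the set itself: 2^n - 1
= 140737488355328 - 1
= 140737488355327

Number of proper subsets = 140737488355327


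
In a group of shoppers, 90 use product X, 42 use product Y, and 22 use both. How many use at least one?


|A ∪ B| = |A| + |B| - |A ∩ B|
= 90 + 42 - 22
= 110

|A ∪ B| = 110


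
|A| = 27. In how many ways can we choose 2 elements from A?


C(n,k) = n! / (k!(n-k)!)
C(27,2) = 27! / (2!25!)
= 351

C(27,2) = 351


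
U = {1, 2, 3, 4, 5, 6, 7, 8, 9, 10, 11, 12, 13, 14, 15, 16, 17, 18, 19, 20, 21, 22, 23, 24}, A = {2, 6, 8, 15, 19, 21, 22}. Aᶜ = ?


Aᶜ = U \ A = elements in U but not in A
U = {1, 2, 3, 4, 5, 6, 7, 8, 9, 10, 11, 12, 13, 14, 15, 16, 17, 18, 19, 20, 21, 22, 23, 24}
A = {2, 6, 8, 15, 19, 21, 22}
Aᶜ = {1, 3, 4, 5, 7, 9, 10, 11, 12, 13, 14, 16, 17, 18, 20, 23, 24}

Aᶜ = {1, 3, 4, 5, 7, 9, 10, 11, 12, 13, 14, 16, 17, 18, 20, 23, 24}


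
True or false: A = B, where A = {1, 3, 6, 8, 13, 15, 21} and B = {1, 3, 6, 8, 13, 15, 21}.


Two sets are equal iff they have exactly the same elements.
A = {1, 3, 6, 8, 13, 15, 21}
B = {1, 3, 6, 8, 13, 15, 21}
Same elements → A = B

Yes, A = B


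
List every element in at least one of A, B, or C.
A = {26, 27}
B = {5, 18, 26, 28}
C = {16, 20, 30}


A ∪ B = {5, 18, 26, 27, 28}
(A ∪ B) ∪ C = {5, 16, 18, 20, 26, 27, 28, 30}

A ∪ B ∪ C = {5, 16, 18, 20, 26, 27, 28, 30}


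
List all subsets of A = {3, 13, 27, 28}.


|A| = 4, so |P(A)| = 2^4 = 16
Enumerate subsets by cardinality (0 to 4):
∅, {3}, {13}, {27}, {28}, {3, 13}, {3, 27}, {3, 28}, {13, 27}, {13, 28}, {27, 28}, {3, 13, 27}, {3, 13, 28}, {3, 27, 28}, {13, 27, 28}, {3, 13, 27, 28}

P(A) has 16 subsets: ∅, {3}, {13}, {27}, {28}, {3, 13}, {3, 27}, {3, 28}, {13, 27}, {13, 28}, {27, 28}, {3, 13, 27}, {3, 13, 28}, {3, 27, 28}, {13, 27, 28}, {3, 13, 27, 28}


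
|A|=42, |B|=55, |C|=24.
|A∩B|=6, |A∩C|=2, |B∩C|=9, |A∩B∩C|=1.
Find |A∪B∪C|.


|A∪B∪C| = |A|+|B|+|C| - |A∩B|-|A∩C|-|B∩C| + |A∩B∩C|
= 42+55+24 - 6-2-9 + 1
= 121 - 17 + 1
= 105

|A ∪ B ∪ C| = 105


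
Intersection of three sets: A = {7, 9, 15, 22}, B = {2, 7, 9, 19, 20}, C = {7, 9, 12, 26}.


A ∩ B = {7, 9}
(A ∩ B) ∩ C = {7, 9}

A ∩ B ∩ C = {7, 9}


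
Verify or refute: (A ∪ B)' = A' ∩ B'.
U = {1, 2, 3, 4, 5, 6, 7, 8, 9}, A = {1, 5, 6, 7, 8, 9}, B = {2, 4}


LHS: A ∪ B = {1, 2, 4, 5, 6, 7, 8, 9}
(A ∪ B)' = U \ (A ∪ B) = {3}
A' = {2, 3, 4}, B' = {1, 3, 5, 6, 7, 8, 9}
Claimed RHS: A' ∩ B' = {3}
Identity is VALID: LHS = RHS = {3} ✓

Identity is valid. (A ∪ B)' = A' ∩ B' = {3}


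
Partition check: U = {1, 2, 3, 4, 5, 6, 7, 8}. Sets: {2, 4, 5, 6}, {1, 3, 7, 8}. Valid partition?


A partition requires: (1) non-empty parts, (2) pairwise disjoint, (3) union = U
Parts: {2, 4, 5, 6}, {1, 3, 7, 8}
Union of parts: {1, 2, 3, 4, 5, 6, 7, 8}
U = {1, 2, 3, 4, 5, 6, 7, 8}
All non-empty? True
Pairwise disjoint? True
Covers U? True

Yes, valid partition


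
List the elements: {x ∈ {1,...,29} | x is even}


Checking each candidate:
Condition: even numbers in {1,...,29}
Result = {2, 4, 6, 8, 10, 12, 14, 16, 18, 20, 22, 24, 26, 28}

{2, 4, 6, 8, 10, 12, 14, 16, 18, 20, 22, 24, 26, 28}


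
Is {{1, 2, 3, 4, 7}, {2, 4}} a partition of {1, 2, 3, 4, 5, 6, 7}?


A partition requires: (1) non-empty parts, (2) pairwise disjoint, (3) union = U
Parts: {1, 2, 3, 4, 7}, {2, 4}
Union of parts: {1, 2, 3, 4, 7}
U = {1, 2, 3, 4, 5, 6, 7}
All non-empty? True
Pairwise disjoint? False
Covers U? False

No, not a valid partition


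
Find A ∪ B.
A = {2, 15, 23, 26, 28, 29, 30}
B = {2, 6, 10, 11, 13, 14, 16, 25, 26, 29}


A ∪ B = all elements in A or B (or both)
A = {2, 15, 23, 26, 28, 29, 30}
B = {2, 6, 10, 11, 13, 14, 16, 25, 26, 29}
A ∪ B = {2, 6, 10, 11, 13, 14, 15, 16, 23, 25, 26, 28, 29, 30}

A ∪ B = {2, 6, 10, 11, 13, 14, 15, 16, 23, 25, 26, 28, 29, 30}


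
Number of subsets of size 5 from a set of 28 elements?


C(n,k) = n! / (k!(n-k)!)
C(28,5) = 28! / (5!23!)
= 98280

C(28,5) = 98280


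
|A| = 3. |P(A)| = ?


Number of subsets = 2^n
= 2^3
= 8

|P(A)| = 8


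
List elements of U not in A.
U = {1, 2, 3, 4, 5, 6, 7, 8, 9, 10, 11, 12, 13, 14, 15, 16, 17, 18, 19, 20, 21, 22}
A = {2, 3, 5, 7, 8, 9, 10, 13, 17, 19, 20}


Aᶜ = U \ A = elements in U but not in A
U = {1, 2, 3, 4, 5, 6, 7, 8, 9, 10, 11, 12, 13, 14, 15, 16, 17, 18, 19, 20, 21, 22}
A = {2, 3, 5, 7, 8, 9, 10, 13, 17, 19, 20}
Aᶜ = {1, 4, 6, 11, 12, 14, 15, 16, 18, 21, 22}

Aᶜ = {1, 4, 6, 11, 12, 14, 15, 16, 18, 21, 22}


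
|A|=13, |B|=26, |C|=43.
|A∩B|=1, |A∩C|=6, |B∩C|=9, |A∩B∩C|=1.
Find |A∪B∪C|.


|A∪B∪C| = |A|+|B|+|C| - |A∩B|-|A∩C|-|B∩C| + |A∩B∩C|
= 13+26+43 - 1-6-9 + 1
= 82 - 16 + 1
= 67

|A ∪ B ∪ C| = 67


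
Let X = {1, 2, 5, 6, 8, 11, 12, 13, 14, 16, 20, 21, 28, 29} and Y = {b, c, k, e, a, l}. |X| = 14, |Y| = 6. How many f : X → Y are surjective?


n = |X| = 14, k = |Y| = 6. Surjections via inclusion-exclusion:
S(n,k) = Σ(-1)^i × C(k,i) × (k-i)^n, i=0 to k
i=0: (-1)^0×C(6,0)×6^14 = 78364164096
i=1: (-1)^1×C(6,1)×5^14 = -36621093750
i=2: (-1)^2×C(6,2)×4^14 = 4026531840
i=3: (-1)^3×C(6,3)×3^14 = -95659380
i=4: (-1)^4×C(6,4)×2^14 = 245760
i=5: (-1)^5×C(6,5)×1^14 = -6
i=6: (-1)^6×C(6,6)×0^14 = 0
Total = 45674188560

Number of surjections = 45674188560


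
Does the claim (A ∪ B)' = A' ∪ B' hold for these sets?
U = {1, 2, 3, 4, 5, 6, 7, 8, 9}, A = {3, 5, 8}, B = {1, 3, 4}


LHS: A ∪ B = {1, 3, 4, 5, 8}
(A ∪ B)' = U \ (A ∪ B) = {2, 6, 7, 9}
A' = {1, 2, 4, 6, 7, 9}, B' = {2, 5, 6, 7, 8, 9}
Claimed RHS: A' ∪ B' = {1, 2, 4, 5, 6, 7, 8, 9}
Identity is INVALID: LHS = {2, 6, 7, 9} but the RHS claimed here equals {1, 2, 4, 5, 6, 7, 8, 9}. The correct form is (A ∪ B)' = A' ∩ B'.

Identity is invalid: (A ∪ B)' = {2, 6, 7, 9} but A' ∪ B' = {1, 2, 4, 5, 6, 7, 8, 9}. The correct De Morgan law is (A ∪ B)' = A' ∩ B'.


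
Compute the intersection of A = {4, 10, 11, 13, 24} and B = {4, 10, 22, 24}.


A ∩ B = elements in both A and B
A = {4, 10, 11, 13, 24}
B = {4, 10, 22, 24}
A ∩ B = {4, 10, 24}

A ∩ B = {4, 10, 24}


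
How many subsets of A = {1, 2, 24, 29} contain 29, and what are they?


A subset of A contains 29 iff the remaining 3 elements form any subset of A \ {29}.
Count: 2^(n-1) = 2^3 = 8
Subsets containing 29: {29}, {1, 29}, {2, 29}, {24, 29}, {1, 2, 29}, {1, 24, 29}, {2, 24, 29}, {1, 2, 24, 29}

Subsets containing 29 (8 total): {29}, {1, 29}, {2, 29}, {24, 29}, {1, 2, 29}, {1, 24, 29}, {2, 24, 29}, {1, 2, 24, 29}


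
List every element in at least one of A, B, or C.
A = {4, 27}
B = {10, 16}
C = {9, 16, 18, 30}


A ∪ B = {4, 10, 16, 27}
(A ∪ B) ∪ C = {4, 9, 10, 16, 18, 27, 30}

A ∪ B ∪ C = {4, 9, 10, 16, 18, 27, 30}


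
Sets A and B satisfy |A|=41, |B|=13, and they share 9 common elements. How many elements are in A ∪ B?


|A ∪ B| = |A| + |B| - |A ∩ B|
= 41 + 13 - 9
= 45

|A ∪ B| = 45


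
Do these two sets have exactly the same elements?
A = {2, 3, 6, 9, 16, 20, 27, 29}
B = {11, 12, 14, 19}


Two sets are equal iff they have exactly the same elements.
A = {2, 3, 6, 9, 16, 20, 27, 29}
B = {11, 12, 14, 19}
Differences: {2, 3, 6, 9, 11, 12, 14, 16, 19, 20, 27, 29}
A ≠ B

No, A ≠ B


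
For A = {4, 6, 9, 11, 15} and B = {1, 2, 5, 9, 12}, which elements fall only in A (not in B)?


A = {4, 6, 9, 11, 15}
B = {1, 2, 5, 9, 12}
Region: only in A (not in B)
Elements: {4, 6, 11, 15}

Elements only in A (not in B): {4, 6, 11, 15}


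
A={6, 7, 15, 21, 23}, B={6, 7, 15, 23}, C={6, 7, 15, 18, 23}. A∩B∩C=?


A ∩ B = {6, 7, 15, 23}
(A ∩ B) ∩ C = {6, 7, 15, 23}

A ∩ B ∩ C = {6, 7, 15, 23}


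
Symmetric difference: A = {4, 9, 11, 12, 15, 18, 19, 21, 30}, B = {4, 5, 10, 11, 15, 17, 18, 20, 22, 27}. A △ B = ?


A △ B = (A \ B) ∪ (B \ A) = elements in exactly one of A or B
A \ B = {9, 12, 19, 21, 30}
B \ A = {5, 10, 17, 20, 22, 27}
A △ B = {5, 9, 10, 12, 17, 19, 20, 21, 22, 27, 30}

A △ B = {5, 9, 10, 12, 17, 19, 20, 21, 22, 27, 30}


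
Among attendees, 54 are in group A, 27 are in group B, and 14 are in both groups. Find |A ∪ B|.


|A ∪ B| = |A| + |B| - |A ∩ B|
= 54 + 27 - 14
= 67

|A ∪ B| = 67


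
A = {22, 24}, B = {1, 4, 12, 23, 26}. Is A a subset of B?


A ⊆ B means every element of A is in B.
Elements in A not in B: {22, 24}
So A ⊄ B.

No, A ⊄ B


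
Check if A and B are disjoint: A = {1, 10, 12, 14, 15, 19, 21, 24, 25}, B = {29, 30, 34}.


Disjoint means A ∩ B = ∅.
A ∩ B = ∅
A ∩ B = ∅, so A and B are disjoint.

Yes, A and B are disjoint


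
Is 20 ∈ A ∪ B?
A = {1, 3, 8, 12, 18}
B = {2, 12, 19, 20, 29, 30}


A = {1, 3, 8, 12, 18}, B = {2, 12, 19, 20, 29, 30}
A ∪ B = all elements in A or B
A ∪ B = {1, 2, 3, 8, 12, 18, 19, 20, 29, 30}
Checking if 20 ∈ A ∪ B
20 is in A ∪ B → True

20 ∈ A ∪ B


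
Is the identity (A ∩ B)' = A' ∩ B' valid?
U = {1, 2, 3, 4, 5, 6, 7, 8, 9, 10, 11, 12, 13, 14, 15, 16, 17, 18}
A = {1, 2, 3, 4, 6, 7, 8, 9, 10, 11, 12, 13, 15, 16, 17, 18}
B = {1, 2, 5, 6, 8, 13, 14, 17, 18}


LHS: A ∩ B = {1, 2, 6, 8, 13, 17, 18}
(A ∩ B)' = U \ (A ∩ B) = {3, 4, 5, 7, 9, 10, 11, 12, 14, 15, 16}
A' = {5, 14}, B' = {3, 4, 7, 9, 10, 11, 12, 15, 16}
Claimed RHS: A' ∩ B' = ∅
Identity is INVALID: LHS = {3, 4, 5, 7, 9, 10, 11, 12, 14, 15, 16} but the RHS claimed here equals ∅. The correct form is (A ∩ B)' = A' ∪ B'.

Identity is invalid: (A ∩ B)' = {3, 4, 5, 7, 9, 10, 11, 12, 14, 15, 16} but A' ∩ B' = ∅. The correct De Morgan law is (A ∩ B)' = A' ∪ B'.


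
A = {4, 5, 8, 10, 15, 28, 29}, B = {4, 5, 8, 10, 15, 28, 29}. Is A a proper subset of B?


A ⊂ B requires: A ⊆ B AND A ≠ B.
A ⊆ B? Yes
A = B? Yes
A = B, so A is not a PROPER subset.

No, A is not a proper subset of B


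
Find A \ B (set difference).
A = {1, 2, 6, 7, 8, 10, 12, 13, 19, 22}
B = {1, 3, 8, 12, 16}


A \ B = elements in A but not in B
A = {1, 2, 6, 7, 8, 10, 12, 13, 19, 22}
B = {1, 3, 8, 12, 16}
Remove from A any elements in B
A \ B = {2, 6, 7, 10, 13, 19, 22}

A \ B = {2, 6, 7, 10, 13, 19, 22}


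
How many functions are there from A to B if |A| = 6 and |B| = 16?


Each of |A| = 6 inputs maps to any of |B| = 16 outputs.
# functions = |B|^|A| = 16^6
= 16777216

Number of functions = 16777216


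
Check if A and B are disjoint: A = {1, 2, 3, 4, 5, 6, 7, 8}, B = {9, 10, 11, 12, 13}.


Disjoint means A ∩ B = ∅.
A ∩ B = ∅
A ∩ B = ∅, so A and B are disjoint.

Yes, A and B are disjoint


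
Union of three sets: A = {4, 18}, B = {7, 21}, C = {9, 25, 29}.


A ∪ B = {4, 7, 18, 21}
(A ∪ B) ∪ C = {4, 7, 9, 18, 21, 25, 29}

A ∪ B ∪ C = {4, 7, 9, 18, 21, 25, 29}


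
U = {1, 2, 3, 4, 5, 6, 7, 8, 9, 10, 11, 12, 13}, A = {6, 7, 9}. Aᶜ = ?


Aᶜ = U \ A = elements in U but not in A
U = {1, 2, 3, 4, 5, 6, 7, 8, 9, 10, 11, 12, 13}
A = {6, 7, 9}
Aᶜ = {1, 2, 3, 4, 5, 8, 10, 11, 12, 13}

Aᶜ = {1, 2, 3, 4, 5, 8, 10, 11, 12, 13}


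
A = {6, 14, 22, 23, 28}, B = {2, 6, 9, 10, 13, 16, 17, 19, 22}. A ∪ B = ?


A ∪ B = all elements in A or B (or both)
A = {6, 14, 22, 23, 28}
B = {2, 6, 9, 10, 13, 16, 17, 19, 22}
A ∪ B = {2, 6, 9, 10, 13, 14, 16, 17, 19, 22, 23, 28}

A ∪ B = {2, 6, 9, 10, 13, 14, 16, 17, 19, 22, 23, 28}


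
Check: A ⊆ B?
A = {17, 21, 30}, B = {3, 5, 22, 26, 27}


A ⊆ B means every element of A is in B.
Elements in A not in B: {17, 21, 30}
So A ⊄ B.

No, A ⊄ B


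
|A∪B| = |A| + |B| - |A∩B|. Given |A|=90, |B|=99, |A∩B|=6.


|A ∪ B| = |A| + |B| - |A ∩ B|
= 90 + 99 - 6
= 183

|A ∪ B| = 183


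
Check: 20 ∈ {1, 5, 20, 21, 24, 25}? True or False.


A = {1, 5, 20, 21, 24, 25}
Checking if 20 is in A
20 is in A → True

20 ∈ A


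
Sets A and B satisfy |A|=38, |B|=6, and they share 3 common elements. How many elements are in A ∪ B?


|A ∪ B| = |A| + |B| - |A ∩ B|
= 38 + 6 - 3
= 41

|A ∪ B| = 41


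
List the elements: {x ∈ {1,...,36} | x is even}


Checking each candidate:
Condition: even numbers in {1,...,36}
Result = {2, 4, 6, 8, 10, 12, 14, 16, 18, 20, 22, 24, 26, 28, 30, 32, 34, 36}

{2, 4, 6, 8, 10, 12, 14, 16, 18, 20, 22, 24, 26, 28, 30, 32, 34, 36}


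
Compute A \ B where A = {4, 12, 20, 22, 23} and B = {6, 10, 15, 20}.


A \ B = elements in A but not in B
A = {4, 12, 20, 22, 23}
B = {6, 10, 15, 20}
Remove from A any elements in B
A \ B = {4, 12, 22, 23}

A \ B = {4, 12, 22, 23}


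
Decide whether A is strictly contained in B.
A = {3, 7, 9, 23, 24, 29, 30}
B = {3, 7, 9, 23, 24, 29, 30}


A ⊂ B requires: A ⊆ B AND A ≠ B.
A ⊆ B? Yes
A = B? Yes
A = B, so A is not a PROPER subset.

No, A is not a proper subset of B


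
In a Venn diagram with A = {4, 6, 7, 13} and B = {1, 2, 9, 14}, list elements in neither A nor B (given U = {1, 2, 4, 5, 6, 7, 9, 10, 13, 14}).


A = {4, 6, 7, 13}
B = {1, 2, 9, 14}
Region: in neither A nor B (given U = {1, 2, 4, 5, 6, 7, 9, 10, 13, 14})
Elements: {5, 10}

Elements in neither A nor B (given U = {1, 2, 4, 5, 6, 7, 9, 10, 13, 14}): {5, 10}


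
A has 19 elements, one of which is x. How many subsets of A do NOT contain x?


Subsets of A avoiding x are subsets of A \ {x}, which has 18 elements.
Count = 2^(n-1) = 2^18
= 262144

Number of subsets avoiding x = 262144


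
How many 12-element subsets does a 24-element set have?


C(n,k) = n! / (k!(n-k)!)
C(24,12) = 24! / (12!12!)
= 2704156

C(24,12) = 2704156


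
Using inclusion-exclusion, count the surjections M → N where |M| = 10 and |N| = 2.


n = |M| = 10, k = |N| = 2. Surjections via inclusion-exclusion:
S(n,k) = Σ(-1)^i × C(k,i) × (k-i)^n, i=0 to k
i=0: (-1)^0×C(2,0)×2^10 = 1024
i=1: (-1)^1×C(2,1)×1^10 = -2
i=2: (-1)^2×C(2,2)×0^10 = 0
Total = 1022

Number of surjections = 1022


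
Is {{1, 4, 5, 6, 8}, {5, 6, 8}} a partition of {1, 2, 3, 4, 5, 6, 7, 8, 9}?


A partition requires: (1) non-empty parts, (2) pairwise disjoint, (3) union = U
Parts: {1, 4, 5, 6, 8}, {5, 6, 8}
Union of parts: {1, 4, 5, 6, 8}
U = {1, 2, 3, 4, 5, 6, 7, 8, 9}
All non-empty? True
Pairwise disjoint? False
Covers U? False

No, not a valid partition


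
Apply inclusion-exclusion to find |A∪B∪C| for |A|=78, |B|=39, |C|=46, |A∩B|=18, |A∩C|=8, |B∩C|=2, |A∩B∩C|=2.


|A∪B∪C| = |A|+|B|+|C| - |A∩B|-|A∩C|-|B∩C| + |A∩B∩C|
= 78+39+46 - 18-8-2 + 2
= 163 - 28 + 2
= 137

|A ∪ B ∪ C| = 137


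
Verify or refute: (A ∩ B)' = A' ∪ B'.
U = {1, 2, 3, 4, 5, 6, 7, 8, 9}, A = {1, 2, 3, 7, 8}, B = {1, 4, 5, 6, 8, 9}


LHS: A ∩ B = {1, 8}
(A ∩ B)' = U \ (A ∩ B) = {2, 3, 4, 5, 6, 7, 9}
A' = {4, 5, 6, 9}, B' = {2, 3, 7}
Claimed RHS: A' ∪ B' = {2, 3, 4, 5, 6, 7, 9}
Identity is VALID: LHS = RHS = {2, 3, 4, 5, 6, 7, 9} ✓

Identity is valid. (A ∩ B)' = A' ∪ B' = {2, 3, 4, 5, 6, 7, 9}


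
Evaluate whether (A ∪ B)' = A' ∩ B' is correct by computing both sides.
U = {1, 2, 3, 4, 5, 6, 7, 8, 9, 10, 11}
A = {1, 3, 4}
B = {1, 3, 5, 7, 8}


LHS: A ∪ B = {1, 3, 4, 5, 7, 8}
(A ∪ B)' = U \ (A ∪ B) = {2, 6, 9, 10, 11}
A' = {2, 5, 6, 7, 8, 9, 10, 11}, B' = {2, 4, 6, 9, 10, 11}
Claimed RHS: A' ∩ B' = {2, 6, 9, 10, 11}
Identity is VALID: LHS = RHS = {2, 6, 9, 10, 11} ✓

Identity is valid. (A ∪ B)' = A' ∩ B' = {2, 6, 9, 10, 11}


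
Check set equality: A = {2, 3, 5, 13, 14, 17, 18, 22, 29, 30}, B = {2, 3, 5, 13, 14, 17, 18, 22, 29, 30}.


Two sets are equal iff they have exactly the same elements.
A = {2, 3, 5, 13, 14, 17, 18, 22, 29, 30}
B = {2, 3, 5, 13, 14, 17, 18, 22, 29, 30}
Same elements → A = B

Yes, A = B


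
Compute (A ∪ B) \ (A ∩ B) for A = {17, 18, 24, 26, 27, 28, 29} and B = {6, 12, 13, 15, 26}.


A △ B = (A \ B) ∪ (B \ A) = elements in exactly one of A or B
A \ B = {17, 18, 24, 27, 28, 29}
B \ A = {6, 12, 13, 15}
A △ B = {6, 12, 13, 15, 17, 18, 24, 27, 28, 29}

A △ B = {6, 12, 13, 15, 17, 18, 24, 27, 28, 29}


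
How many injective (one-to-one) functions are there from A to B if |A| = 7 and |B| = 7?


An injection sends each of |A| = 7 inputs to a distinct output in B.
# injections = |B|·(|B|-1)·…·(|B|-|A|+1) = 7! / (7 - 7)!
= 7 × 6 × 5 × 4 × 3 × 2 × 1
= 5040

Number of injections = 5040


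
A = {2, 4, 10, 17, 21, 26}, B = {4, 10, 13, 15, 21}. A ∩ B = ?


A ∩ B = elements in both A and B
A = {2, 4, 10, 17, 21, 26}
B = {4, 10, 13, 15, 21}
A ∩ B = {4, 10, 21}

A ∩ B = {4, 10, 21}


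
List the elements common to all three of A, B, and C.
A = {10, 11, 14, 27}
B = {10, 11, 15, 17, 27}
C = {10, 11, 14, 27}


A ∩ B = {10, 11, 27}
(A ∩ B) ∩ C = {10, 11, 27}

A ∩ B ∩ C = {10, 11, 27}
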